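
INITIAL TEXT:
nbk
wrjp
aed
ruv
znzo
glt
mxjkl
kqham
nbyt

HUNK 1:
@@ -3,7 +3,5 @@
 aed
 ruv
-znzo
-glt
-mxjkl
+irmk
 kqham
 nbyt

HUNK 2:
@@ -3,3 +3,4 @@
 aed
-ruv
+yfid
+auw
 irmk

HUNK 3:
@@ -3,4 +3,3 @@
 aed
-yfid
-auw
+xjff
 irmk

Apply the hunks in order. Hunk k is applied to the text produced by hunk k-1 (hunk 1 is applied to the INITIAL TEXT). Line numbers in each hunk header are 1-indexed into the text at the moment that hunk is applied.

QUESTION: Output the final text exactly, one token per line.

Hunk 1: at line 3 remove [znzo,glt,mxjkl] add [irmk] -> 7 lines: nbk wrjp aed ruv irmk kqham nbyt
Hunk 2: at line 3 remove [ruv] add [yfid,auw] -> 8 lines: nbk wrjp aed yfid auw irmk kqham nbyt
Hunk 3: at line 3 remove [yfid,auw] add [xjff] -> 7 lines: nbk wrjp aed xjff irmk kqham nbyt

Answer: nbk
wrjp
aed
xjff
irmk
kqham
nbyt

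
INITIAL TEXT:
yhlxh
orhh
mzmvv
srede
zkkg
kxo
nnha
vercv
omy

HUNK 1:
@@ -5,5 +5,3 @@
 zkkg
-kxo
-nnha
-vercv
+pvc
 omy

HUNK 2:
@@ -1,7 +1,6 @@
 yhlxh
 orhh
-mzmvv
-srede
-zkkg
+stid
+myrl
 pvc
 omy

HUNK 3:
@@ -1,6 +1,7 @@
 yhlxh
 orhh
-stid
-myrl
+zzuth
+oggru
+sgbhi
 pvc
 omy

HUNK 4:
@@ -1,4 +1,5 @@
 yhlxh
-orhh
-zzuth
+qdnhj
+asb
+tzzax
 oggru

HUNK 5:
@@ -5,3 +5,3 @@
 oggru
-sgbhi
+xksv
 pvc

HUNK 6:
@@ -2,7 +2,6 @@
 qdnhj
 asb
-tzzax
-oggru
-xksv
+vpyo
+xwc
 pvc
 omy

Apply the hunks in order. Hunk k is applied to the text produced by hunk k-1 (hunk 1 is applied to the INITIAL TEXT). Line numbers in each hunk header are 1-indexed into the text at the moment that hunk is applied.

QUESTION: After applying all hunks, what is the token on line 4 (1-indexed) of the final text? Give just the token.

Answer: vpyo

Derivation:
Hunk 1: at line 5 remove [kxo,nnha,vercv] add [pvc] -> 7 lines: yhlxh orhh mzmvv srede zkkg pvc omy
Hunk 2: at line 1 remove [mzmvv,srede,zkkg] add [stid,myrl] -> 6 lines: yhlxh orhh stid myrl pvc omy
Hunk 3: at line 1 remove [stid,myrl] add [zzuth,oggru,sgbhi] -> 7 lines: yhlxh orhh zzuth oggru sgbhi pvc omy
Hunk 4: at line 1 remove [orhh,zzuth] add [qdnhj,asb,tzzax] -> 8 lines: yhlxh qdnhj asb tzzax oggru sgbhi pvc omy
Hunk 5: at line 5 remove [sgbhi] add [xksv] -> 8 lines: yhlxh qdnhj asb tzzax oggru xksv pvc omy
Hunk 6: at line 2 remove [tzzax,oggru,xksv] add [vpyo,xwc] -> 7 lines: yhlxh qdnhj asb vpyo xwc pvc omy
Final line 4: vpyo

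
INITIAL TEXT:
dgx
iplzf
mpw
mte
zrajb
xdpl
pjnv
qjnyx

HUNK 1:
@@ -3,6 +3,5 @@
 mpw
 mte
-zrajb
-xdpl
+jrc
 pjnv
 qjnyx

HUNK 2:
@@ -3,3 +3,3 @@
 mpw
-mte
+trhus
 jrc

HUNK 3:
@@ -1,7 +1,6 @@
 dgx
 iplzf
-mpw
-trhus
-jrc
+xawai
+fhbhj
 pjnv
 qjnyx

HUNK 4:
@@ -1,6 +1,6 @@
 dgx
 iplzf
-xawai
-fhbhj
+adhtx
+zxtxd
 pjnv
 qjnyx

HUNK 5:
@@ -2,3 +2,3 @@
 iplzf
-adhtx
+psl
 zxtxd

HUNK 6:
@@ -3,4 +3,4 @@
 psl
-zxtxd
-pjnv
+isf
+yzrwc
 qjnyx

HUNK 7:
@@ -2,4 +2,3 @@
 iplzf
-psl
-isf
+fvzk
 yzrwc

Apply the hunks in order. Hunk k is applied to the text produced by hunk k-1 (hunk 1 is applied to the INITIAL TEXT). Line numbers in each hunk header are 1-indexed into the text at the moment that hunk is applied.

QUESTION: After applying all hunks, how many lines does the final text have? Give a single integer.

Answer: 5

Derivation:
Hunk 1: at line 3 remove [zrajb,xdpl] add [jrc] -> 7 lines: dgx iplzf mpw mte jrc pjnv qjnyx
Hunk 2: at line 3 remove [mte] add [trhus] -> 7 lines: dgx iplzf mpw trhus jrc pjnv qjnyx
Hunk 3: at line 1 remove [mpw,trhus,jrc] add [xawai,fhbhj] -> 6 lines: dgx iplzf xawai fhbhj pjnv qjnyx
Hunk 4: at line 1 remove [xawai,fhbhj] add [adhtx,zxtxd] -> 6 lines: dgx iplzf adhtx zxtxd pjnv qjnyx
Hunk 5: at line 2 remove [adhtx] add [psl] -> 6 lines: dgx iplzf psl zxtxd pjnv qjnyx
Hunk 6: at line 3 remove [zxtxd,pjnv] add [isf,yzrwc] -> 6 lines: dgx iplzf psl isf yzrwc qjnyx
Hunk 7: at line 2 remove [psl,isf] add [fvzk] -> 5 lines: dgx iplzf fvzk yzrwc qjnyx
Final line count: 5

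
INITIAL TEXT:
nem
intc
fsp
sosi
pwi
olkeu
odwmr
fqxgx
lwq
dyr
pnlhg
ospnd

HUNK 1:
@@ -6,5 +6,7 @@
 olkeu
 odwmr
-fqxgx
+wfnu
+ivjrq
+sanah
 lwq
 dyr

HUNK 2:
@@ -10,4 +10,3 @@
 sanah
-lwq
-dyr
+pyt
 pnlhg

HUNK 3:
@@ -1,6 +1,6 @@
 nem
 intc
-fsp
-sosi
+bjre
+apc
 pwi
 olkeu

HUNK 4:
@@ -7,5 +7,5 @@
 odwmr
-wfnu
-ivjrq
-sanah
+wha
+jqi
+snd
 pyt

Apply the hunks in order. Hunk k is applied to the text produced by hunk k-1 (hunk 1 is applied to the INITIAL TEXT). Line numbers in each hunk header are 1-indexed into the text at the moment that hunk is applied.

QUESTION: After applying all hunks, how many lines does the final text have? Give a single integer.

Hunk 1: at line 6 remove [fqxgx] add [wfnu,ivjrq,sanah] -> 14 lines: nem intc fsp sosi pwi olkeu odwmr wfnu ivjrq sanah lwq dyr pnlhg ospnd
Hunk 2: at line 10 remove [lwq,dyr] add [pyt] -> 13 lines: nem intc fsp sosi pwi olkeu odwmr wfnu ivjrq sanah pyt pnlhg ospnd
Hunk 3: at line 1 remove [fsp,sosi] add [bjre,apc] -> 13 lines: nem intc bjre apc pwi olkeu odwmr wfnu ivjrq sanah pyt pnlhg ospnd
Hunk 4: at line 7 remove [wfnu,ivjrq,sanah] add [wha,jqi,snd] -> 13 lines: nem intc bjre apc pwi olkeu odwmr wha jqi snd pyt pnlhg ospnd
Final line count: 13

Answer: 13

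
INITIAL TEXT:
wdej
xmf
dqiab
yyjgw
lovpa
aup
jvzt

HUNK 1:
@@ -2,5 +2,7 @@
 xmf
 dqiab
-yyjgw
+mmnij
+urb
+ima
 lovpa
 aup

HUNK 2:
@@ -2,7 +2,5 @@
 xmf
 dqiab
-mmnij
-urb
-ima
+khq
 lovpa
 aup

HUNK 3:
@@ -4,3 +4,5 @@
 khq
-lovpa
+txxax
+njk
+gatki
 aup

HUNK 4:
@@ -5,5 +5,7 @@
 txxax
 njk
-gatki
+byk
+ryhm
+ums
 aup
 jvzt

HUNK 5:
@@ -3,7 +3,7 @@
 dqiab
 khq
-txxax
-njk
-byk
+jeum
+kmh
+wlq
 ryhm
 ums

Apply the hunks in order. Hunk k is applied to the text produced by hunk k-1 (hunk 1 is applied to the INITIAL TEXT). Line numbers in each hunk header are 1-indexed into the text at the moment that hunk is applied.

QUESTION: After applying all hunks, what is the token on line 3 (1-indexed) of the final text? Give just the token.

Hunk 1: at line 2 remove [yyjgw] add [mmnij,urb,ima] -> 9 lines: wdej xmf dqiab mmnij urb ima lovpa aup jvzt
Hunk 2: at line 2 remove [mmnij,urb,ima] add [khq] -> 7 lines: wdej xmf dqiab khq lovpa aup jvzt
Hunk 3: at line 4 remove [lovpa] add [txxax,njk,gatki] -> 9 lines: wdej xmf dqiab khq txxax njk gatki aup jvzt
Hunk 4: at line 5 remove [gatki] add [byk,ryhm,ums] -> 11 lines: wdej xmf dqiab khq txxax njk byk ryhm ums aup jvzt
Hunk 5: at line 3 remove [txxax,njk,byk] add [jeum,kmh,wlq] -> 11 lines: wdej xmf dqiab khq jeum kmh wlq ryhm ums aup jvzt
Final line 3: dqiab

Answer: dqiab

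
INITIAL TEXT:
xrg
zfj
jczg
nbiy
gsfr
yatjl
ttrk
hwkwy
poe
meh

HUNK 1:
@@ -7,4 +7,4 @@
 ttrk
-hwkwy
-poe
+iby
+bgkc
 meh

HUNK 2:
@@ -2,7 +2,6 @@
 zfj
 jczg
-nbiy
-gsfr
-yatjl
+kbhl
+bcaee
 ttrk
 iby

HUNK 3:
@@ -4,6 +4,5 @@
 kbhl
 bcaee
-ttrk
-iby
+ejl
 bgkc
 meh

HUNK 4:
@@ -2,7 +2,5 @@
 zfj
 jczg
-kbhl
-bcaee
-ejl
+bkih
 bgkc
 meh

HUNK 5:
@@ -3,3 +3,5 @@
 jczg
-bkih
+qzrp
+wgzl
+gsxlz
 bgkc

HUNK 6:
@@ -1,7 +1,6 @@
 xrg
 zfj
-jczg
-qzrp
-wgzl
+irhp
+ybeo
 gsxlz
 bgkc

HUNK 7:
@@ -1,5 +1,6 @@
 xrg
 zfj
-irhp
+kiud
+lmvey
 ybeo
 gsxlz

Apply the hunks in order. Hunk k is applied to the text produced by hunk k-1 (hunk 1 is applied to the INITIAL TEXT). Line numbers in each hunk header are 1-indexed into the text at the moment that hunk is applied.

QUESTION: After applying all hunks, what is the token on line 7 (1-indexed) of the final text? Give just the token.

Answer: bgkc

Derivation:
Hunk 1: at line 7 remove [hwkwy,poe] add [iby,bgkc] -> 10 lines: xrg zfj jczg nbiy gsfr yatjl ttrk iby bgkc meh
Hunk 2: at line 2 remove [nbiy,gsfr,yatjl] add [kbhl,bcaee] -> 9 lines: xrg zfj jczg kbhl bcaee ttrk iby bgkc meh
Hunk 3: at line 4 remove [ttrk,iby] add [ejl] -> 8 lines: xrg zfj jczg kbhl bcaee ejl bgkc meh
Hunk 4: at line 2 remove [kbhl,bcaee,ejl] add [bkih] -> 6 lines: xrg zfj jczg bkih bgkc meh
Hunk 5: at line 3 remove [bkih] add [qzrp,wgzl,gsxlz] -> 8 lines: xrg zfj jczg qzrp wgzl gsxlz bgkc meh
Hunk 6: at line 1 remove [jczg,qzrp,wgzl] add [irhp,ybeo] -> 7 lines: xrg zfj irhp ybeo gsxlz bgkc meh
Hunk 7: at line 1 remove [irhp] add [kiud,lmvey] -> 8 lines: xrg zfj kiud lmvey ybeo gsxlz bgkc meh
Final line 7: bgkc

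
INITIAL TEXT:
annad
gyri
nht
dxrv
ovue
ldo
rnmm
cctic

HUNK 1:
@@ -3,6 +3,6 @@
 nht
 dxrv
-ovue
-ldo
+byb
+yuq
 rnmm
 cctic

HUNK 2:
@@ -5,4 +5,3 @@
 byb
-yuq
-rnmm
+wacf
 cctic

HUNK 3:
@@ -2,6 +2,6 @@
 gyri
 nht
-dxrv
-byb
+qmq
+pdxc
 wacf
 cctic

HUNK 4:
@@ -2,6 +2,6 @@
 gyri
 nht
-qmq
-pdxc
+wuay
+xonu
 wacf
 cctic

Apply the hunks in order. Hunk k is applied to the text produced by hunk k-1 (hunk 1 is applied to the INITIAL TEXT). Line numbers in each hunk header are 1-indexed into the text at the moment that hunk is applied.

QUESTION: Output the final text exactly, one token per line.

Hunk 1: at line 3 remove [ovue,ldo] add [byb,yuq] -> 8 lines: annad gyri nht dxrv byb yuq rnmm cctic
Hunk 2: at line 5 remove [yuq,rnmm] add [wacf] -> 7 lines: annad gyri nht dxrv byb wacf cctic
Hunk 3: at line 2 remove [dxrv,byb] add [qmq,pdxc] -> 7 lines: annad gyri nht qmq pdxc wacf cctic
Hunk 4: at line 2 remove [qmq,pdxc] add [wuay,xonu] -> 7 lines: annad gyri nht wuay xonu wacf cctic

Answer: annad
gyri
nht
wuay
xonu
wacf
cctic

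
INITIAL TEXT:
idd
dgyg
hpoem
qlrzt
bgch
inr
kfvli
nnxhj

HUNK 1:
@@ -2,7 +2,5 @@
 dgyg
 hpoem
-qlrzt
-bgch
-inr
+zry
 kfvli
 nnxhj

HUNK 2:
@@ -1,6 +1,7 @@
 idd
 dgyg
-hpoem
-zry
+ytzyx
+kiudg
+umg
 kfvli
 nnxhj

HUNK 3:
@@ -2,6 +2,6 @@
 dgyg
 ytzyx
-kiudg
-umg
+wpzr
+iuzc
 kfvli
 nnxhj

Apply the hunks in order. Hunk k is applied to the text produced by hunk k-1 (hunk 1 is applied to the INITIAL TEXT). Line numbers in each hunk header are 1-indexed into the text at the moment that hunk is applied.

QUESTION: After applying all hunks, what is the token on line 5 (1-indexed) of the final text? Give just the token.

Answer: iuzc

Derivation:
Hunk 1: at line 2 remove [qlrzt,bgch,inr] add [zry] -> 6 lines: idd dgyg hpoem zry kfvli nnxhj
Hunk 2: at line 1 remove [hpoem,zry] add [ytzyx,kiudg,umg] -> 7 lines: idd dgyg ytzyx kiudg umg kfvli nnxhj
Hunk 3: at line 2 remove [kiudg,umg] add [wpzr,iuzc] -> 7 lines: idd dgyg ytzyx wpzr iuzc kfvli nnxhj
Final line 5: iuzc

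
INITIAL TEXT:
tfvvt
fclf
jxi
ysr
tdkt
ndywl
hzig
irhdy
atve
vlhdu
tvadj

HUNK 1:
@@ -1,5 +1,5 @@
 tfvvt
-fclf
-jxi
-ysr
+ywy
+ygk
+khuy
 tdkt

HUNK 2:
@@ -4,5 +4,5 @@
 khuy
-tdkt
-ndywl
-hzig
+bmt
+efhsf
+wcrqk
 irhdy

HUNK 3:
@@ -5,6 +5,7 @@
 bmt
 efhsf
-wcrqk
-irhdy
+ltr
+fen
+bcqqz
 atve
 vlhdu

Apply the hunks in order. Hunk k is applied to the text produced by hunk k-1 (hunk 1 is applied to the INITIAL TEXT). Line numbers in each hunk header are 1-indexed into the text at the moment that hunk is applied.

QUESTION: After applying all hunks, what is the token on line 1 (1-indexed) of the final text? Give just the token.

Answer: tfvvt

Derivation:
Hunk 1: at line 1 remove [fclf,jxi,ysr] add [ywy,ygk,khuy] -> 11 lines: tfvvt ywy ygk khuy tdkt ndywl hzig irhdy atve vlhdu tvadj
Hunk 2: at line 4 remove [tdkt,ndywl,hzig] add [bmt,efhsf,wcrqk] -> 11 lines: tfvvt ywy ygk khuy bmt efhsf wcrqk irhdy atve vlhdu tvadj
Hunk 3: at line 5 remove [wcrqk,irhdy] add [ltr,fen,bcqqz] -> 12 lines: tfvvt ywy ygk khuy bmt efhsf ltr fen bcqqz atve vlhdu tvadj
Final line 1: tfvvt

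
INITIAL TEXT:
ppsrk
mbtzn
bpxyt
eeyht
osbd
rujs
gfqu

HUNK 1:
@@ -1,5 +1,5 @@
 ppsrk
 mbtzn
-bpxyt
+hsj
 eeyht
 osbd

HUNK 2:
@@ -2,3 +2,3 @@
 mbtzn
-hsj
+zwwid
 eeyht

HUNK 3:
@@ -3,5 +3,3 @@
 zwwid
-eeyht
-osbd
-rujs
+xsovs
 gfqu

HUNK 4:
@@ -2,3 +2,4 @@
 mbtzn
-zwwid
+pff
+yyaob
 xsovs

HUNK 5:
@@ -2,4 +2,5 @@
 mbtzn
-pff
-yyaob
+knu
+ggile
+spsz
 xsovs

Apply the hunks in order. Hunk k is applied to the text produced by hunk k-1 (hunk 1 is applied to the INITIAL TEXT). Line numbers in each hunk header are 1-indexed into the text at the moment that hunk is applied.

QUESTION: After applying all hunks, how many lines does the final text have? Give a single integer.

Answer: 7

Derivation:
Hunk 1: at line 1 remove [bpxyt] add [hsj] -> 7 lines: ppsrk mbtzn hsj eeyht osbd rujs gfqu
Hunk 2: at line 2 remove [hsj] add [zwwid] -> 7 lines: ppsrk mbtzn zwwid eeyht osbd rujs gfqu
Hunk 3: at line 3 remove [eeyht,osbd,rujs] add [xsovs] -> 5 lines: ppsrk mbtzn zwwid xsovs gfqu
Hunk 4: at line 2 remove [zwwid] add [pff,yyaob] -> 6 lines: ppsrk mbtzn pff yyaob xsovs gfqu
Hunk 5: at line 2 remove [pff,yyaob] add [knu,ggile,spsz] -> 7 lines: ppsrk mbtzn knu ggile spsz xsovs gfqu
Final line count: 7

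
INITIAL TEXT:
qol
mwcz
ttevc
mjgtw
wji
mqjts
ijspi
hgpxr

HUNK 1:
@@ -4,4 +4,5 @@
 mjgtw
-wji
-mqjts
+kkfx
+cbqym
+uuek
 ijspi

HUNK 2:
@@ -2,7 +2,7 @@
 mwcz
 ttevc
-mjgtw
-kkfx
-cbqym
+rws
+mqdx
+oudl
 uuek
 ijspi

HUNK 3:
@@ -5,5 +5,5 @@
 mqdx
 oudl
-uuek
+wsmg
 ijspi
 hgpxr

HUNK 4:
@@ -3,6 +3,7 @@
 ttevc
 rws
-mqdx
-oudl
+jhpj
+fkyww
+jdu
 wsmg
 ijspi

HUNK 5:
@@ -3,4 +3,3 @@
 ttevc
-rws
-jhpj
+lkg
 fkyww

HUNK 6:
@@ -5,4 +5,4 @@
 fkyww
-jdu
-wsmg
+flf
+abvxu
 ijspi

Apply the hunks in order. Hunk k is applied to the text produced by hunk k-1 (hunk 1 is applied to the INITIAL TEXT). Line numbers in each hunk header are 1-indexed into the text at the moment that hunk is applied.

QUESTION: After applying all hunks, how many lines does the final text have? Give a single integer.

Answer: 9

Derivation:
Hunk 1: at line 4 remove [wji,mqjts] add [kkfx,cbqym,uuek] -> 9 lines: qol mwcz ttevc mjgtw kkfx cbqym uuek ijspi hgpxr
Hunk 2: at line 2 remove [mjgtw,kkfx,cbqym] add [rws,mqdx,oudl] -> 9 lines: qol mwcz ttevc rws mqdx oudl uuek ijspi hgpxr
Hunk 3: at line 5 remove [uuek] add [wsmg] -> 9 lines: qol mwcz ttevc rws mqdx oudl wsmg ijspi hgpxr
Hunk 4: at line 3 remove [mqdx,oudl] add [jhpj,fkyww,jdu] -> 10 lines: qol mwcz ttevc rws jhpj fkyww jdu wsmg ijspi hgpxr
Hunk 5: at line 3 remove [rws,jhpj] add [lkg] -> 9 lines: qol mwcz ttevc lkg fkyww jdu wsmg ijspi hgpxr
Hunk 6: at line 5 remove [jdu,wsmg] add [flf,abvxu] -> 9 lines: qol mwcz ttevc lkg fkyww flf abvxu ijspi hgpxr
Final line count: 9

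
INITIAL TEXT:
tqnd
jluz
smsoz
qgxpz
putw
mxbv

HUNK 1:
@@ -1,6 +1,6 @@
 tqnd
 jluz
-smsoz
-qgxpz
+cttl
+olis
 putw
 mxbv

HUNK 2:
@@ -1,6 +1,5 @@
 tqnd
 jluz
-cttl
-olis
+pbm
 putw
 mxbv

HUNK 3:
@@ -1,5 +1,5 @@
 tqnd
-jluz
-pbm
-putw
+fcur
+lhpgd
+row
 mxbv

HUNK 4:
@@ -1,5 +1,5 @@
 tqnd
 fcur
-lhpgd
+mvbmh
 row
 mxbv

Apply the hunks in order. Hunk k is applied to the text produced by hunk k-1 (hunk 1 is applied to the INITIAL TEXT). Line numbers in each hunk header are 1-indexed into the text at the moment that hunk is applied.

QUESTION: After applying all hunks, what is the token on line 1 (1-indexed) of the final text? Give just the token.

Answer: tqnd

Derivation:
Hunk 1: at line 1 remove [smsoz,qgxpz] add [cttl,olis] -> 6 lines: tqnd jluz cttl olis putw mxbv
Hunk 2: at line 1 remove [cttl,olis] add [pbm] -> 5 lines: tqnd jluz pbm putw mxbv
Hunk 3: at line 1 remove [jluz,pbm,putw] add [fcur,lhpgd,row] -> 5 lines: tqnd fcur lhpgd row mxbv
Hunk 4: at line 1 remove [lhpgd] add [mvbmh] -> 5 lines: tqnd fcur mvbmh row mxbv
Final line 1: tqnd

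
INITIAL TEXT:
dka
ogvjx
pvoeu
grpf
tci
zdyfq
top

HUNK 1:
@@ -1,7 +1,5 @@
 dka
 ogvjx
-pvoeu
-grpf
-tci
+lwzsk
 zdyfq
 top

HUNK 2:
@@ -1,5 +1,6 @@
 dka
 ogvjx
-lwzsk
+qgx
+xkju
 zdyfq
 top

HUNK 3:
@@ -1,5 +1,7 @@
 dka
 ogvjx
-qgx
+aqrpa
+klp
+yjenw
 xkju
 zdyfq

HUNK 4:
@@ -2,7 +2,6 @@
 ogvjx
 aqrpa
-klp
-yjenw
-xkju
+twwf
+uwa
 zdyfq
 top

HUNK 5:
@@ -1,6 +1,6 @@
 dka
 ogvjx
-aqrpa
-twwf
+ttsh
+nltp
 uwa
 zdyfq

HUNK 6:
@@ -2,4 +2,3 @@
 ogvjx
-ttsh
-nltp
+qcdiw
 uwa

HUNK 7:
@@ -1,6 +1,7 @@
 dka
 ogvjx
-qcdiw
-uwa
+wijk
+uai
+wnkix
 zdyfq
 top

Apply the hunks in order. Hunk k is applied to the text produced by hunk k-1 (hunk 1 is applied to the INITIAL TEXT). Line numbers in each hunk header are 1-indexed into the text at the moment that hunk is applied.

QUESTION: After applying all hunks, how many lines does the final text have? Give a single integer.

Hunk 1: at line 1 remove [pvoeu,grpf,tci] add [lwzsk] -> 5 lines: dka ogvjx lwzsk zdyfq top
Hunk 2: at line 1 remove [lwzsk] add [qgx,xkju] -> 6 lines: dka ogvjx qgx xkju zdyfq top
Hunk 3: at line 1 remove [qgx] add [aqrpa,klp,yjenw] -> 8 lines: dka ogvjx aqrpa klp yjenw xkju zdyfq top
Hunk 4: at line 2 remove [klp,yjenw,xkju] add [twwf,uwa] -> 7 lines: dka ogvjx aqrpa twwf uwa zdyfq top
Hunk 5: at line 1 remove [aqrpa,twwf] add [ttsh,nltp] -> 7 lines: dka ogvjx ttsh nltp uwa zdyfq top
Hunk 6: at line 2 remove [ttsh,nltp] add [qcdiw] -> 6 lines: dka ogvjx qcdiw uwa zdyfq top
Hunk 7: at line 1 remove [qcdiw,uwa] add [wijk,uai,wnkix] -> 7 lines: dka ogvjx wijk uai wnkix zdyfq top
Final line count: 7

Answer: 7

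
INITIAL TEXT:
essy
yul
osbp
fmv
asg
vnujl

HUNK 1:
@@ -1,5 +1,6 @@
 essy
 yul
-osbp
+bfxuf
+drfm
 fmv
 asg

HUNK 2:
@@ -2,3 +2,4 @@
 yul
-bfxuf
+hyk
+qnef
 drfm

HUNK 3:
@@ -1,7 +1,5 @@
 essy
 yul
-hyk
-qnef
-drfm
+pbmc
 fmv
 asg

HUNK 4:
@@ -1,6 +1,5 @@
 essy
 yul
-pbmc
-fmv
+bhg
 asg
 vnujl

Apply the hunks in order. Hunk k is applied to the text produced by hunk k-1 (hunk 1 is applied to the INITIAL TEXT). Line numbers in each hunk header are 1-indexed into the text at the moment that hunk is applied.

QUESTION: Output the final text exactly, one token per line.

Hunk 1: at line 1 remove [osbp] add [bfxuf,drfm] -> 7 lines: essy yul bfxuf drfm fmv asg vnujl
Hunk 2: at line 2 remove [bfxuf] add [hyk,qnef] -> 8 lines: essy yul hyk qnef drfm fmv asg vnujl
Hunk 3: at line 1 remove [hyk,qnef,drfm] add [pbmc] -> 6 lines: essy yul pbmc fmv asg vnujl
Hunk 4: at line 1 remove [pbmc,fmv] add [bhg] -> 5 lines: essy yul bhg asg vnujl

Answer: essy
yul
bhg
asg
vnujl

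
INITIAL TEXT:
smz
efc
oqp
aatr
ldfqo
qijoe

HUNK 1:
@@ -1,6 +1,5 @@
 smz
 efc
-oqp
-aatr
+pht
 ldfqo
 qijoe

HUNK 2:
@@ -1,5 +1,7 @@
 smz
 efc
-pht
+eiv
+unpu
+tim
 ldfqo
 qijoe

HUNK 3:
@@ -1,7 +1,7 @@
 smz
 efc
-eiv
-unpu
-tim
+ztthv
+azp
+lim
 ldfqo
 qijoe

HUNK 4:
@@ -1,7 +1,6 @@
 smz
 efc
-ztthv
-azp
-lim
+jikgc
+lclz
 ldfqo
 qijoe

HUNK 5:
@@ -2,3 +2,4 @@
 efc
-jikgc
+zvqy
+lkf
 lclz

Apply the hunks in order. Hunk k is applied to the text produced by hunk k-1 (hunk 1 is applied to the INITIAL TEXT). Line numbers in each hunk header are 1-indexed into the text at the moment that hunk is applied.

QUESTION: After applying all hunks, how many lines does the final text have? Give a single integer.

Hunk 1: at line 1 remove [oqp,aatr] add [pht] -> 5 lines: smz efc pht ldfqo qijoe
Hunk 2: at line 1 remove [pht] add [eiv,unpu,tim] -> 7 lines: smz efc eiv unpu tim ldfqo qijoe
Hunk 3: at line 1 remove [eiv,unpu,tim] add [ztthv,azp,lim] -> 7 lines: smz efc ztthv azp lim ldfqo qijoe
Hunk 4: at line 1 remove [ztthv,azp,lim] add [jikgc,lclz] -> 6 lines: smz efc jikgc lclz ldfqo qijoe
Hunk 5: at line 2 remove [jikgc] add [zvqy,lkf] -> 7 lines: smz efc zvqy lkf lclz ldfqo qijoe
Final line count: 7

Answer: 7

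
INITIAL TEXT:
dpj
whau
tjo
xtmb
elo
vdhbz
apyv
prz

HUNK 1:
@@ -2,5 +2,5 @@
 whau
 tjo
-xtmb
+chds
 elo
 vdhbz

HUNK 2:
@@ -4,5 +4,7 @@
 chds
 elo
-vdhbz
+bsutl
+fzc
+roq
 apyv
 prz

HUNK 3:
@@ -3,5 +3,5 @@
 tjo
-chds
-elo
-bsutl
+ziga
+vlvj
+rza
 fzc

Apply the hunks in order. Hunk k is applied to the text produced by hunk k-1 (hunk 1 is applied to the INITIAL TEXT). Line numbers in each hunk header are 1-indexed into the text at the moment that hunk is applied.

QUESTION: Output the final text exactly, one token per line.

Hunk 1: at line 2 remove [xtmb] add [chds] -> 8 lines: dpj whau tjo chds elo vdhbz apyv prz
Hunk 2: at line 4 remove [vdhbz] add [bsutl,fzc,roq] -> 10 lines: dpj whau tjo chds elo bsutl fzc roq apyv prz
Hunk 3: at line 3 remove [chds,elo,bsutl] add [ziga,vlvj,rza] -> 10 lines: dpj whau tjo ziga vlvj rza fzc roq apyv prz

Answer: dpj
whau
tjo
ziga
vlvj
rza
fzc
roq
apyv
prz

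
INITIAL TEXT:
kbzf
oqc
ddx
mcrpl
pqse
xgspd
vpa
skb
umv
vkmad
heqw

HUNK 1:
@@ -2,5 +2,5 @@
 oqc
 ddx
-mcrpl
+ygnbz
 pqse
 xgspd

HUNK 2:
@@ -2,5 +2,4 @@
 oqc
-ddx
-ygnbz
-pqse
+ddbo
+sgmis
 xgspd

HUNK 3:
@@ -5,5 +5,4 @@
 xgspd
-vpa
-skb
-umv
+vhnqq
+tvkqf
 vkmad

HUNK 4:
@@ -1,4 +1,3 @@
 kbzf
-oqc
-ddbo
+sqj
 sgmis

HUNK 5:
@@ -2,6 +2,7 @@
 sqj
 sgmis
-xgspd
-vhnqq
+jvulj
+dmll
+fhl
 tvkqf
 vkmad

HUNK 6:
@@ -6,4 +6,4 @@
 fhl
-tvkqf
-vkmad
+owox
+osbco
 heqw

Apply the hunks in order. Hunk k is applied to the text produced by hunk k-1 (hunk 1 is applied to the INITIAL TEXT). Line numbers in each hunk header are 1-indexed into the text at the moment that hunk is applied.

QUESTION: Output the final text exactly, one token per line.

Answer: kbzf
sqj
sgmis
jvulj
dmll
fhl
owox
osbco
heqw

Derivation:
Hunk 1: at line 2 remove [mcrpl] add [ygnbz] -> 11 lines: kbzf oqc ddx ygnbz pqse xgspd vpa skb umv vkmad heqw
Hunk 2: at line 2 remove [ddx,ygnbz,pqse] add [ddbo,sgmis] -> 10 lines: kbzf oqc ddbo sgmis xgspd vpa skb umv vkmad heqw
Hunk 3: at line 5 remove [vpa,skb,umv] add [vhnqq,tvkqf] -> 9 lines: kbzf oqc ddbo sgmis xgspd vhnqq tvkqf vkmad heqw
Hunk 4: at line 1 remove [oqc,ddbo] add [sqj] -> 8 lines: kbzf sqj sgmis xgspd vhnqq tvkqf vkmad heqw
Hunk 5: at line 2 remove [xgspd,vhnqq] add [jvulj,dmll,fhl] -> 9 lines: kbzf sqj sgmis jvulj dmll fhl tvkqf vkmad heqw
Hunk 6: at line 6 remove [tvkqf,vkmad] add [owox,osbco] -> 9 lines: kbzf sqj sgmis jvulj dmll fhl owox osbco heqw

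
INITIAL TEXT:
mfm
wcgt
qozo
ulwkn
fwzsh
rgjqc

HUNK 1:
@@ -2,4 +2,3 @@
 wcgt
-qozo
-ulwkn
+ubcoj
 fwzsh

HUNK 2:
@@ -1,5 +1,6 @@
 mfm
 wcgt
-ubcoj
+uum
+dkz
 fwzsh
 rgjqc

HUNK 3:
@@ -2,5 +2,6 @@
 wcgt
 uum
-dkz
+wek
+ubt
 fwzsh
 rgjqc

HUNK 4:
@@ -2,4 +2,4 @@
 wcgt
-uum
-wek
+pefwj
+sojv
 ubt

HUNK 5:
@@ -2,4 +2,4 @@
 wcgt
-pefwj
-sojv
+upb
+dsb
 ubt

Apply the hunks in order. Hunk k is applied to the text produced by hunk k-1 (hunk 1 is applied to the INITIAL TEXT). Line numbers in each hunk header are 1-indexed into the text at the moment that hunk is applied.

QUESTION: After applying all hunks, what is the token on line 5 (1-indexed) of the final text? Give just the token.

Hunk 1: at line 2 remove [qozo,ulwkn] add [ubcoj] -> 5 lines: mfm wcgt ubcoj fwzsh rgjqc
Hunk 2: at line 1 remove [ubcoj] add [uum,dkz] -> 6 lines: mfm wcgt uum dkz fwzsh rgjqc
Hunk 3: at line 2 remove [dkz] add [wek,ubt] -> 7 lines: mfm wcgt uum wek ubt fwzsh rgjqc
Hunk 4: at line 2 remove [uum,wek] add [pefwj,sojv] -> 7 lines: mfm wcgt pefwj sojv ubt fwzsh rgjqc
Hunk 5: at line 2 remove [pefwj,sojv] add [upb,dsb] -> 7 lines: mfm wcgt upb dsb ubt fwzsh rgjqc
Final line 5: ubt

Answer: ubt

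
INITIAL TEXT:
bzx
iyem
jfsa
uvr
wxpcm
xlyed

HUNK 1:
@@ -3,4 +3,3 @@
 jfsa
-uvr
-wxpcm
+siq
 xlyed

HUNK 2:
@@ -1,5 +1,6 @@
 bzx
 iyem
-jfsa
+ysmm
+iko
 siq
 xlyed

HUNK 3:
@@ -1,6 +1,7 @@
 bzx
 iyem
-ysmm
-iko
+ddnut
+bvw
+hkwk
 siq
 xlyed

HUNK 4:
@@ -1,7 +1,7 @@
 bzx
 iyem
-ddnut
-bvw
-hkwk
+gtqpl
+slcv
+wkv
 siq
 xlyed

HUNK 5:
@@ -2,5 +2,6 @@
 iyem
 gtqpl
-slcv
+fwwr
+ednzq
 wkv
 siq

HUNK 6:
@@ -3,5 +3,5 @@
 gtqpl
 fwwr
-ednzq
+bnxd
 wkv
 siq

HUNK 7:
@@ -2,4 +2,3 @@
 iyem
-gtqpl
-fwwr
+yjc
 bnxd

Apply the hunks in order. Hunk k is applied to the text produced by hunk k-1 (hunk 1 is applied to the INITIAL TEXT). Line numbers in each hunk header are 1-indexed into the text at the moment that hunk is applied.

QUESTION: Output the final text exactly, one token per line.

Hunk 1: at line 3 remove [uvr,wxpcm] add [siq] -> 5 lines: bzx iyem jfsa siq xlyed
Hunk 2: at line 1 remove [jfsa] add [ysmm,iko] -> 6 lines: bzx iyem ysmm iko siq xlyed
Hunk 3: at line 1 remove [ysmm,iko] add [ddnut,bvw,hkwk] -> 7 lines: bzx iyem ddnut bvw hkwk siq xlyed
Hunk 4: at line 1 remove [ddnut,bvw,hkwk] add [gtqpl,slcv,wkv] -> 7 lines: bzx iyem gtqpl slcv wkv siq xlyed
Hunk 5: at line 2 remove [slcv] add [fwwr,ednzq] -> 8 lines: bzx iyem gtqpl fwwr ednzq wkv siq xlyed
Hunk 6: at line 3 remove [ednzq] add [bnxd] -> 8 lines: bzx iyem gtqpl fwwr bnxd wkv siq xlyed
Hunk 7: at line 2 remove [gtqpl,fwwr] add [yjc] -> 7 lines: bzx iyem yjc bnxd wkv siq xlyed

Answer: bzx
iyem
yjc
bnxd
wkv
siq
xlyed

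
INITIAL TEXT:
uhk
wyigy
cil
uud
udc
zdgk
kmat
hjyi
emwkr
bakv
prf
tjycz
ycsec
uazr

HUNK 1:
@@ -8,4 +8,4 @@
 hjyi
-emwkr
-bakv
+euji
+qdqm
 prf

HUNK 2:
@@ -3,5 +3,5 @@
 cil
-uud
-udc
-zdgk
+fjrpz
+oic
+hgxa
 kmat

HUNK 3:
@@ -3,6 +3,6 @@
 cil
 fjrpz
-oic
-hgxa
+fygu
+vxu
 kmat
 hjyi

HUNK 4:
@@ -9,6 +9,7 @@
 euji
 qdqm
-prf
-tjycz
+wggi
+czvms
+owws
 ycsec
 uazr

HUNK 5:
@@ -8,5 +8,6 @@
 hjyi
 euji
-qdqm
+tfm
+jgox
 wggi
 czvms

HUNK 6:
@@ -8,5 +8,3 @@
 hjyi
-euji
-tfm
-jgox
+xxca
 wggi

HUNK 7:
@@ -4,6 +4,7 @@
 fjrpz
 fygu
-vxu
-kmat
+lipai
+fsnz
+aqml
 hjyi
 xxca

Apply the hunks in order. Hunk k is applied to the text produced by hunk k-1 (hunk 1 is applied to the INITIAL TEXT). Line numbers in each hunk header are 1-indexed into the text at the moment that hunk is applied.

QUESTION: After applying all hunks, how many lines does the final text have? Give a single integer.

Answer: 15

Derivation:
Hunk 1: at line 8 remove [emwkr,bakv] add [euji,qdqm] -> 14 lines: uhk wyigy cil uud udc zdgk kmat hjyi euji qdqm prf tjycz ycsec uazr
Hunk 2: at line 3 remove [uud,udc,zdgk] add [fjrpz,oic,hgxa] -> 14 lines: uhk wyigy cil fjrpz oic hgxa kmat hjyi euji qdqm prf tjycz ycsec uazr
Hunk 3: at line 3 remove [oic,hgxa] add [fygu,vxu] -> 14 lines: uhk wyigy cil fjrpz fygu vxu kmat hjyi euji qdqm prf tjycz ycsec uazr
Hunk 4: at line 9 remove [prf,tjycz] add [wggi,czvms,owws] -> 15 lines: uhk wyigy cil fjrpz fygu vxu kmat hjyi euji qdqm wggi czvms owws ycsec uazr
Hunk 5: at line 8 remove [qdqm] add [tfm,jgox] -> 16 lines: uhk wyigy cil fjrpz fygu vxu kmat hjyi euji tfm jgox wggi czvms owws ycsec uazr
Hunk 6: at line 8 remove [euji,tfm,jgox] add [xxca] -> 14 lines: uhk wyigy cil fjrpz fygu vxu kmat hjyi xxca wggi czvms owws ycsec uazr
Hunk 7: at line 4 remove [vxu,kmat] add [lipai,fsnz,aqml] -> 15 lines: uhk wyigy cil fjrpz fygu lipai fsnz aqml hjyi xxca wggi czvms owws ycsec uazr
Final line count: 15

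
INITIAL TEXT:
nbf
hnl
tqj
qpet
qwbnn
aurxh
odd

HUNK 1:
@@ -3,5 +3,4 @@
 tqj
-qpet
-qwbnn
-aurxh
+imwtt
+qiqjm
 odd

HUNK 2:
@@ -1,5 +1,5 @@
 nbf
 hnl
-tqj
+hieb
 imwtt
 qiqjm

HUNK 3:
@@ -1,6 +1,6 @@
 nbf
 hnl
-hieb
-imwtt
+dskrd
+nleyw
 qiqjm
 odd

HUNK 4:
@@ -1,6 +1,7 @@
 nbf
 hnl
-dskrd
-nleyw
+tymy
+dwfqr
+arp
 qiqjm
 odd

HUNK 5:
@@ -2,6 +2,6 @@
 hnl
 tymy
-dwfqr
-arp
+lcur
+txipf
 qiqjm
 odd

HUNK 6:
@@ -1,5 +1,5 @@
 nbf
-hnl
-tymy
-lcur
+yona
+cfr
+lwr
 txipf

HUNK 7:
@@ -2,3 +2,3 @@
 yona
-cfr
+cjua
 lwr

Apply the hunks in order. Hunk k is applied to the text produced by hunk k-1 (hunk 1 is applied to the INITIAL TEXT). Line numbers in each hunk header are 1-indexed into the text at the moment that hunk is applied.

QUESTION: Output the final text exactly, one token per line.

Hunk 1: at line 3 remove [qpet,qwbnn,aurxh] add [imwtt,qiqjm] -> 6 lines: nbf hnl tqj imwtt qiqjm odd
Hunk 2: at line 1 remove [tqj] add [hieb] -> 6 lines: nbf hnl hieb imwtt qiqjm odd
Hunk 3: at line 1 remove [hieb,imwtt] add [dskrd,nleyw] -> 6 lines: nbf hnl dskrd nleyw qiqjm odd
Hunk 4: at line 1 remove [dskrd,nleyw] add [tymy,dwfqr,arp] -> 7 lines: nbf hnl tymy dwfqr arp qiqjm odd
Hunk 5: at line 2 remove [dwfqr,arp] add [lcur,txipf] -> 7 lines: nbf hnl tymy lcur txipf qiqjm odd
Hunk 6: at line 1 remove [hnl,tymy,lcur] add [yona,cfr,lwr] -> 7 lines: nbf yona cfr lwr txipf qiqjm odd
Hunk 7: at line 2 remove [cfr] add [cjua] -> 7 lines: nbf yona cjua lwr txipf qiqjm odd

Answer: nbf
yona
cjua
lwr
txipf
qiqjm
odd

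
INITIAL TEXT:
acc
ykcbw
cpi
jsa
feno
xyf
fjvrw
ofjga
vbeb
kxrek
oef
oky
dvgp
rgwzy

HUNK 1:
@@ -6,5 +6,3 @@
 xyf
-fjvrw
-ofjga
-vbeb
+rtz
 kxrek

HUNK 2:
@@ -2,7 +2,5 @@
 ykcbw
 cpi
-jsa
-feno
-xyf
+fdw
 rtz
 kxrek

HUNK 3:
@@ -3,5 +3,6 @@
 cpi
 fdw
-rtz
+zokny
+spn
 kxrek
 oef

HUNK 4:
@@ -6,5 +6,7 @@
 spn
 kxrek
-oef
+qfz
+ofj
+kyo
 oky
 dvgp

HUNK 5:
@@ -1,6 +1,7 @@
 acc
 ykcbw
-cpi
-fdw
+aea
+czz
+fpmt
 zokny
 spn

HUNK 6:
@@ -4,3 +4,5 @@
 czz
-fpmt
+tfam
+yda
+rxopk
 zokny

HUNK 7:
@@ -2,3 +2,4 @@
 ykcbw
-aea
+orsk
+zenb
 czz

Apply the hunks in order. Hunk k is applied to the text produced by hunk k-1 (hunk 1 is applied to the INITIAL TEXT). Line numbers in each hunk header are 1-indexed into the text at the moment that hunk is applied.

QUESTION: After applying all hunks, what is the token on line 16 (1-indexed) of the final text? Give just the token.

Hunk 1: at line 6 remove [fjvrw,ofjga,vbeb] add [rtz] -> 12 lines: acc ykcbw cpi jsa feno xyf rtz kxrek oef oky dvgp rgwzy
Hunk 2: at line 2 remove [jsa,feno,xyf] add [fdw] -> 10 lines: acc ykcbw cpi fdw rtz kxrek oef oky dvgp rgwzy
Hunk 3: at line 3 remove [rtz] add [zokny,spn] -> 11 lines: acc ykcbw cpi fdw zokny spn kxrek oef oky dvgp rgwzy
Hunk 4: at line 6 remove [oef] add [qfz,ofj,kyo] -> 13 lines: acc ykcbw cpi fdw zokny spn kxrek qfz ofj kyo oky dvgp rgwzy
Hunk 5: at line 1 remove [cpi,fdw] add [aea,czz,fpmt] -> 14 lines: acc ykcbw aea czz fpmt zokny spn kxrek qfz ofj kyo oky dvgp rgwzy
Hunk 6: at line 4 remove [fpmt] add [tfam,yda,rxopk] -> 16 lines: acc ykcbw aea czz tfam yda rxopk zokny spn kxrek qfz ofj kyo oky dvgp rgwzy
Hunk 7: at line 2 remove [aea] add [orsk,zenb] -> 17 lines: acc ykcbw orsk zenb czz tfam yda rxopk zokny spn kxrek qfz ofj kyo oky dvgp rgwzy
Final line 16: dvgp

Answer: dvgp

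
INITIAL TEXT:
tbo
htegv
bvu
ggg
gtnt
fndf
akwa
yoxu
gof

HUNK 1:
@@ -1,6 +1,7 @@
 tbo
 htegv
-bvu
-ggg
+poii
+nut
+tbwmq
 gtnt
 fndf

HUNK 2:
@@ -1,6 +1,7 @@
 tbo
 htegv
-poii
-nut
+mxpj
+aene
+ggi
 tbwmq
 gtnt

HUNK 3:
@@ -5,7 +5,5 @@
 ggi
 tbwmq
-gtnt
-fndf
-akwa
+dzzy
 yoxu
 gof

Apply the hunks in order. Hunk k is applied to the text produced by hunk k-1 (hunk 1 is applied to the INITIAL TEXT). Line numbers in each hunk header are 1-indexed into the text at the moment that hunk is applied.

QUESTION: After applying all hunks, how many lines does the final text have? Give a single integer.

Answer: 9

Derivation:
Hunk 1: at line 1 remove [bvu,ggg] add [poii,nut,tbwmq] -> 10 lines: tbo htegv poii nut tbwmq gtnt fndf akwa yoxu gof
Hunk 2: at line 1 remove [poii,nut] add [mxpj,aene,ggi] -> 11 lines: tbo htegv mxpj aene ggi tbwmq gtnt fndf akwa yoxu gof
Hunk 3: at line 5 remove [gtnt,fndf,akwa] add [dzzy] -> 9 lines: tbo htegv mxpj aene ggi tbwmq dzzy yoxu gof
Final line count: 9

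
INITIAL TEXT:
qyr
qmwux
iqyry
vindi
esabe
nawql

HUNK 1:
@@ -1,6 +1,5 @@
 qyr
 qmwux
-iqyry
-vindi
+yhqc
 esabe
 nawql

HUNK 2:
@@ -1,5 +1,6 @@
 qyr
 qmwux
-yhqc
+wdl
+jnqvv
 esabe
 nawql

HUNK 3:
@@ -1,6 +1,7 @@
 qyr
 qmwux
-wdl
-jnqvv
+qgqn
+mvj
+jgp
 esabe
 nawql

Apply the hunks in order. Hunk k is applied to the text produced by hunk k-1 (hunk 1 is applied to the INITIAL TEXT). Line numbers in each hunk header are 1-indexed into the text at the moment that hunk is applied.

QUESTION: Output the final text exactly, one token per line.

Answer: qyr
qmwux
qgqn
mvj
jgp
esabe
nawql

Derivation:
Hunk 1: at line 1 remove [iqyry,vindi] add [yhqc] -> 5 lines: qyr qmwux yhqc esabe nawql
Hunk 2: at line 1 remove [yhqc] add [wdl,jnqvv] -> 6 lines: qyr qmwux wdl jnqvv esabe nawql
Hunk 3: at line 1 remove [wdl,jnqvv] add [qgqn,mvj,jgp] -> 7 lines: qyr qmwux qgqn mvj jgp esabe nawql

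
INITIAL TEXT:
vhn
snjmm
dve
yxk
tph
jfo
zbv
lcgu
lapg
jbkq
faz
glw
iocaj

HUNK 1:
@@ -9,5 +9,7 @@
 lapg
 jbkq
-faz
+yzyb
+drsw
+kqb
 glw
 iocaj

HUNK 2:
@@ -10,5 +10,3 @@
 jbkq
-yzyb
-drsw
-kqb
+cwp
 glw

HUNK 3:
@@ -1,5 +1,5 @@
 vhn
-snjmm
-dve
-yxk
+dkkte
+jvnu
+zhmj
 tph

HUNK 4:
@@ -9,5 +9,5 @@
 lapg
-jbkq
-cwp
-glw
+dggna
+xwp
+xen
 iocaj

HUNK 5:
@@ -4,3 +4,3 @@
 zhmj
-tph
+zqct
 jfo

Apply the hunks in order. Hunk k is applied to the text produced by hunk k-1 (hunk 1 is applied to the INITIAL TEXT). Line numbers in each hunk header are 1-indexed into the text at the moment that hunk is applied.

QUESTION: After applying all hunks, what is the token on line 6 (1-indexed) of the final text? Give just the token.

Answer: jfo

Derivation:
Hunk 1: at line 9 remove [faz] add [yzyb,drsw,kqb] -> 15 lines: vhn snjmm dve yxk tph jfo zbv lcgu lapg jbkq yzyb drsw kqb glw iocaj
Hunk 2: at line 10 remove [yzyb,drsw,kqb] add [cwp] -> 13 lines: vhn snjmm dve yxk tph jfo zbv lcgu lapg jbkq cwp glw iocaj
Hunk 3: at line 1 remove [snjmm,dve,yxk] add [dkkte,jvnu,zhmj] -> 13 lines: vhn dkkte jvnu zhmj tph jfo zbv lcgu lapg jbkq cwp glw iocaj
Hunk 4: at line 9 remove [jbkq,cwp,glw] add [dggna,xwp,xen] -> 13 lines: vhn dkkte jvnu zhmj tph jfo zbv lcgu lapg dggna xwp xen iocaj
Hunk 5: at line 4 remove [tph] add [zqct] -> 13 lines: vhn dkkte jvnu zhmj zqct jfo zbv lcgu lapg dggna xwp xen iocaj
Final line 6: jfo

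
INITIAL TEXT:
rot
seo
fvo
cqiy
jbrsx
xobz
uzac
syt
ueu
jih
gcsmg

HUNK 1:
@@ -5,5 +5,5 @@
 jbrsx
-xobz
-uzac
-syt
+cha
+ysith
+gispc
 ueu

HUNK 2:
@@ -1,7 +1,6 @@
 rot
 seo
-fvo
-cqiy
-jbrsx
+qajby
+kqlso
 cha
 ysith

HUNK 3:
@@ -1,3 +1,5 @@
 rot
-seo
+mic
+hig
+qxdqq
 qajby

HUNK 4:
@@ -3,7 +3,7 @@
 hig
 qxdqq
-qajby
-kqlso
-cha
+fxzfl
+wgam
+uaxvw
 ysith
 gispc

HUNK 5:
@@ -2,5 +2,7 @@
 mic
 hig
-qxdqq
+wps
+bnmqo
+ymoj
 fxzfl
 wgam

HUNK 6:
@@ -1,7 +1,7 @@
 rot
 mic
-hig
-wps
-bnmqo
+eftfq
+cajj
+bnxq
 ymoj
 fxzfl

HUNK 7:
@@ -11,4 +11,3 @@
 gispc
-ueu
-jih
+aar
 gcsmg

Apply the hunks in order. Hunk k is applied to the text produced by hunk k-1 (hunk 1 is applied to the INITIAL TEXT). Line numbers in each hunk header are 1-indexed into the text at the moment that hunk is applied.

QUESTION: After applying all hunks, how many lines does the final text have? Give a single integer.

Answer: 13

Derivation:
Hunk 1: at line 5 remove [xobz,uzac,syt] add [cha,ysith,gispc] -> 11 lines: rot seo fvo cqiy jbrsx cha ysith gispc ueu jih gcsmg
Hunk 2: at line 1 remove [fvo,cqiy,jbrsx] add [qajby,kqlso] -> 10 lines: rot seo qajby kqlso cha ysith gispc ueu jih gcsmg
Hunk 3: at line 1 remove [seo] add [mic,hig,qxdqq] -> 12 lines: rot mic hig qxdqq qajby kqlso cha ysith gispc ueu jih gcsmg
Hunk 4: at line 3 remove [qajby,kqlso,cha] add [fxzfl,wgam,uaxvw] -> 12 lines: rot mic hig qxdqq fxzfl wgam uaxvw ysith gispc ueu jih gcsmg
Hunk 5: at line 2 remove [qxdqq] add [wps,bnmqo,ymoj] -> 14 lines: rot mic hig wps bnmqo ymoj fxzfl wgam uaxvw ysith gispc ueu jih gcsmg
Hunk 6: at line 1 remove [hig,wps,bnmqo] add [eftfq,cajj,bnxq] -> 14 lines: rot mic eftfq cajj bnxq ymoj fxzfl wgam uaxvw ysith gispc ueu jih gcsmg
Hunk 7: at line 11 remove [ueu,jih] add [aar] -> 13 lines: rot mic eftfq cajj bnxq ymoj fxzfl wgam uaxvw ysith gispc aar gcsmg
Final line count: 13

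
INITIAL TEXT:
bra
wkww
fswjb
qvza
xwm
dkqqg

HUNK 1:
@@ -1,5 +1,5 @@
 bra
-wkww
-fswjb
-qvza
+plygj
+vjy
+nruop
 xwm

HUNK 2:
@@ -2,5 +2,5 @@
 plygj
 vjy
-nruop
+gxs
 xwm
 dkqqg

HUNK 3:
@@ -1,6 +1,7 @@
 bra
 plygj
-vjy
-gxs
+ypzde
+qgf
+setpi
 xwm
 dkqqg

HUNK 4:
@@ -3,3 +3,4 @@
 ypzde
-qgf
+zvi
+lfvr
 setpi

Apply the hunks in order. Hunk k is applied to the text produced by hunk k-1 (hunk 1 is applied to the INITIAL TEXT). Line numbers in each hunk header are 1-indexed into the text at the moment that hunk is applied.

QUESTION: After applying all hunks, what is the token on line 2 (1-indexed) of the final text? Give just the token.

Answer: plygj

Derivation:
Hunk 1: at line 1 remove [wkww,fswjb,qvza] add [plygj,vjy,nruop] -> 6 lines: bra plygj vjy nruop xwm dkqqg
Hunk 2: at line 2 remove [nruop] add [gxs] -> 6 lines: bra plygj vjy gxs xwm dkqqg
Hunk 3: at line 1 remove [vjy,gxs] add [ypzde,qgf,setpi] -> 7 lines: bra plygj ypzde qgf setpi xwm dkqqg
Hunk 4: at line 3 remove [qgf] add [zvi,lfvr] -> 8 lines: bra plygj ypzde zvi lfvr setpi xwm dkqqg
Final line 2: plygj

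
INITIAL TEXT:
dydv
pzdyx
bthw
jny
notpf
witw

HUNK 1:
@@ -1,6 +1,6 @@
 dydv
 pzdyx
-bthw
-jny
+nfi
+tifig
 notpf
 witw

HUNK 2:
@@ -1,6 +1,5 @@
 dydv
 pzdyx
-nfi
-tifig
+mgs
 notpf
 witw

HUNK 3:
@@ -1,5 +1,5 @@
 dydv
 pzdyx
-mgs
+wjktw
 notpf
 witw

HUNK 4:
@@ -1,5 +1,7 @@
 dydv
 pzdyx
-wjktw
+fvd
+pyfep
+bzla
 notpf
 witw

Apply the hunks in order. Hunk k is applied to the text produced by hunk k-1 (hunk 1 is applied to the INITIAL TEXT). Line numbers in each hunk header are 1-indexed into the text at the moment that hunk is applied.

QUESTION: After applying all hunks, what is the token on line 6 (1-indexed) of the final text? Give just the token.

Hunk 1: at line 1 remove [bthw,jny] add [nfi,tifig] -> 6 lines: dydv pzdyx nfi tifig notpf witw
Hunk 2: at line 1 remove [nfi,tifig] add [mgs] -> 5 lines: dydv pzdyx mgs notpf witw
Hunk 3: at line 1 remove [mgs] add [wjktw] -> 5 lines: dydv pzdyx wjktw notpf witw
Hunk 4: at line 1 remove [wjktw] add [fvd,pyfep,bzla] -> 7 lines: dydv pzdyx fvd pyfep bzla notpf witw
Final line 6: notpf

Answer: notpf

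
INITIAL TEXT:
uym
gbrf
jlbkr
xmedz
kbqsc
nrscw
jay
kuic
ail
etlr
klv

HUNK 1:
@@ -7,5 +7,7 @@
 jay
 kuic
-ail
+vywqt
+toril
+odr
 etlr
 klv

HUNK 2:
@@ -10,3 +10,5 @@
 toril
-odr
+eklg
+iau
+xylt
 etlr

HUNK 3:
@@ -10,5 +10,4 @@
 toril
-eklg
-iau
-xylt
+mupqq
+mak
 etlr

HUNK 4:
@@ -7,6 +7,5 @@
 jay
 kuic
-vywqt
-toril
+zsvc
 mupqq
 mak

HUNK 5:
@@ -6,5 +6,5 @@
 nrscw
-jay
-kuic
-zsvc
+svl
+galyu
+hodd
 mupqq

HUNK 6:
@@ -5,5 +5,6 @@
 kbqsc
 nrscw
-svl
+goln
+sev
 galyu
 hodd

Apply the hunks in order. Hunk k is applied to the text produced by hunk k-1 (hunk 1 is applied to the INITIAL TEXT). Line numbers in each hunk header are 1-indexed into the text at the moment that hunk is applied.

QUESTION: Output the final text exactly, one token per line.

Hunk 1: at line 7 remove [ail] add [vywqt,toril,odr] -> 13 lines: uym gbrf jlbkr xmedz kbqsc nrscw jay kuic vywqt toril odr etlr klv
Hunk 2: at line 10 remove [odr] add [eklg,iau,xylt] -> 15 lines: uym gbrf jlbkr xmedz kbqsc nrscw jay kuic vywqt toril eklg iau xylt etlr klv
Hunk 3: at line 10 remove [eklg,iau,xylt] add [mupqq,mak] -> 14 lines: uym gbrf jlbkr xmedz kbqsc nrscw jay kuic vywqt toril mupqq mak etlr klv
Hunk 4: at line 7 remove [vywqt,toril] add [zsvc] -> 13 lines: uym gbrf jlbkr xmedz kbqsc nrscw jay kuic zsvc mupqq mak etlr klv
Hunk 5: at line 6 remove [jay,kuic,zsvc] add [svl,galyu,hodd] -> 13 lines: uym gbrf jlbkr xmedz kbqsc nrscw svl galyu hodd mupqq mak etlr klv
Hunk 6: at line 5 remove [svl] add [goln,sev] -> 14 lines: uym gbrf jlbkr xmedz kbqsc nrscw goln sev galyu hodd mupqq mak etlr klv

Answer: uym
gbrf
jlbkr
xmedz
kbqsc
nrscw
goln
sev
galyu
hodd
mupqq
mak
etlr
klv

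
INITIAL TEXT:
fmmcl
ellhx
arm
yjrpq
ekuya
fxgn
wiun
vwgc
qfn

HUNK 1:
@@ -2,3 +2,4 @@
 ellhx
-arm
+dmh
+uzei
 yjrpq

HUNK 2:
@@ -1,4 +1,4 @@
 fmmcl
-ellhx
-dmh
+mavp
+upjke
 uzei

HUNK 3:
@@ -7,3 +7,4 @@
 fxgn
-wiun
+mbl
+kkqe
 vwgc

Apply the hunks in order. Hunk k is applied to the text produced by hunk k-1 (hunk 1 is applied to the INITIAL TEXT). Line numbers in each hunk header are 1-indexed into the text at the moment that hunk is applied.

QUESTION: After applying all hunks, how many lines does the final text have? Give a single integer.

Hunk 1: at line 2 remove [arm] add [dmh,uzei] -> 10 lines: fmmcl ellhx dmh uzei yjrpq ekuya fxgn wiun vwgc qfn
Hunk 2: at line 1 remove [ellhx,dmh] add [mavp,upjke] -> 10 lines: fmmcl mavp upjke uzei yjrpq ekuya fxgn wiun vwgc qfn
Hunk 3: at line 7 remove [wiun] add [mbl,kkqe] -> 11 lines: fmmcl mavp upjke uzei yjrpq ekuya fxgn mbl kkqe vwgc qfn
Final line count: 11

Answer: 11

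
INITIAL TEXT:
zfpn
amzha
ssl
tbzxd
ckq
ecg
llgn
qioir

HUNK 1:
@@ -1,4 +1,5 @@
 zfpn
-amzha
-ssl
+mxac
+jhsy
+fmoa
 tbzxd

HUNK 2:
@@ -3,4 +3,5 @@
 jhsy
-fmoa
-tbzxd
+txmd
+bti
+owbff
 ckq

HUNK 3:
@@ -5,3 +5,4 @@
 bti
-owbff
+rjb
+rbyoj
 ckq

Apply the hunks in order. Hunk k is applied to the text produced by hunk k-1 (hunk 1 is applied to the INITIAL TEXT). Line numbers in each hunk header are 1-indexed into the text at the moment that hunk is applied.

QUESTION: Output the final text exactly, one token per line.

Answer: zfpn
mxac
jhsy
txmd
bti
rjb
rbyoj
ckq
ecg
llgn
qioir

Derivation:
Hunk 1: at line 1 remove [amzha,ssl] add [mxac,jhsy,fmoa] -> 9 lines: zfpn mxac jhsy fmoa tbzxd ckq ecg llgn qioir
Hunk 2: at line 3 remove [fmoa,tbzxd] add [txmd,bti,owbff] -> 10 lines: zfpn mxac jhsy txmd bti owbff ckq ecg llgn qioir
Hunk 3: at line 5 remove [owbff] add [rjb,rbyoj] -> 11 lines: zfpn mxac jhsy txmd bti rjb rbyoj ckq ecg llgn qioir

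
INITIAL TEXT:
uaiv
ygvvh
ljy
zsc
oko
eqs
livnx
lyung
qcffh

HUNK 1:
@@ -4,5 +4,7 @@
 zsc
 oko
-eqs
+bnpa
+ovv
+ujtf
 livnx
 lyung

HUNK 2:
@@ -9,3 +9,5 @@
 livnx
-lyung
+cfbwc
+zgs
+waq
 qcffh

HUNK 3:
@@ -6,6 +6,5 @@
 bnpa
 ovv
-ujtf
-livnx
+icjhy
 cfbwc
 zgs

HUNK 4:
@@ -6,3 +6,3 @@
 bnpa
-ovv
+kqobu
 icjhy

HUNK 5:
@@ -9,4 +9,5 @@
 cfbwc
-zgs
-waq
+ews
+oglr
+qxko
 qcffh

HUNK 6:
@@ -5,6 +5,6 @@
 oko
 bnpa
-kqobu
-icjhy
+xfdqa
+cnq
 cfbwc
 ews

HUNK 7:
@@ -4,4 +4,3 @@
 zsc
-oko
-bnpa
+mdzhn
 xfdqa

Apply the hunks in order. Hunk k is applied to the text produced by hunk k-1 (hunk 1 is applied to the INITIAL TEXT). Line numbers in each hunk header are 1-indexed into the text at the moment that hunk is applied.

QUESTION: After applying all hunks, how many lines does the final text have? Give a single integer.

Hunk 1: at line 4 remove [eqs] add [bnpa,ovv,ujtf] -> 11 lines: uaiv ygvvh ljy zsc oko bnpa ovv ujtf livnx lyung qcffh
Hunk 2: at line 9 remove [lyung] add [cfbwc,zgs,waq] -> 13 lines: uaiv ygvvh ljy zsc oko bnpa ovv ujtf livnx cfbwc zgs waq qcffh
Hunk 3: at line 6 remove [ujtf,livnx] add [icjhy] -> 12 lines: uaiv ygvvh ljy zsc oko bnpa ovv icjhy cfbwc zgs waq qcffh
Hunk 4: at line 6 remove [ovv] add [kqobu] -> 12 lines: uaiv ygvvh ljy zsc oko bnpa kqobu icjhy cfbwc zgs waq qcffh
Hunk 5: at line 9 remove [zgs,waq] add [ews,oglr,qxko] -> 13 lines: uaiv ygvvh ljy zsc oko bnpa kqobu icjhy cfbwc ews oglr qxko qcffh
Hunk 6: at line 5 remove [kqobu,icjhy] add [xfdqa,cnq] -> 13 lines: uaiv ygvvh ljy zsc oko bnpa xfdqa cnq cfbwc ews oglr qxko qcffh
Hunk 7: at line 4 remove [oko,bnpa] add [mdzhn] -> 12 lines: uaiv ygvvh ljy zsc mdzhn xfdqa cnq cfbwc ews oglr qxko qcffh
Final line count: 12

Answer: 12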